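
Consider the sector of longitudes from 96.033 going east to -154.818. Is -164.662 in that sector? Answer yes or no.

Band width going east from +96.033° to -154.818°: ((-154.818 − 96.033) mod 360) = 109.149°.
Offset of -164.662° east of the west edge: ((-164.662 − 96.033) mod 360) = 99.305°.
99.305° ≤ 109.149° ⇒ inside.

Yes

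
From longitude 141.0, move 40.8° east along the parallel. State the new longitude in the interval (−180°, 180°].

Start at +141.0°; shift +40.8° → +181.8°.
+181.8° lies outside (−180°, 180°]; subtract 360° → -178.2°.

-178.2°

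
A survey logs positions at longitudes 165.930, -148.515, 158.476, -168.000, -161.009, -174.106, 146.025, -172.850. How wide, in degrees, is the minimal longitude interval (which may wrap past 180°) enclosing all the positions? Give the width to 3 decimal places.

Sort the longitudes: -174.106°, -172.850°, -168.000°, -161.009°, -148.515°, +146.025°, +158.476°, +165.930°.
Eastward gaps between consecutive values (wrapping around): 1.256°, 4.850°, 6.991°, 12.494°, 294.540°, 12.451°, 7.454°, 19.964°.
Largest gap = 294.540° ⇒ minimal covering band is its complement: 360° − 294.540° = 65.460°.
Band runs from +146.025° eastward to -148.515°, crossing the antimeridian.

65.460°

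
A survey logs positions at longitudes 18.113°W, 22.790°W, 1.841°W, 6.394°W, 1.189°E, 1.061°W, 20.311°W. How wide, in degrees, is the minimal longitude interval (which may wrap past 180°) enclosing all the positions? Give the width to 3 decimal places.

23.979°

Sort the longitudes: -22.790°, -20.311°, -18.113°, -6.394°, -1.841°, -1.061°, +1.189°.
Eastward gaps between consecutive values (wrapping around): 2.479°, 2.198°, 11.719°, 4.553°, 0.780°, 2.250°, 336.021°.
Largest gap = 336.021° ⇒ minimal covering band is its complement: 360° − 336.021° = 23.979°.
Band runs from -22.790° eastward to +1.189°.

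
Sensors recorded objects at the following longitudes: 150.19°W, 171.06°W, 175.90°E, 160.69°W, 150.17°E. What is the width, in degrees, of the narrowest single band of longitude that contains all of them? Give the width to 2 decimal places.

59.64°

Sort the longitudes: -171.06°, -160.69°, -150.19°, +150.17°, +175.90°.
Eastward gaps between consecutive values (wrapping around): 10.37°, 10.50°, 300.36°, 25.73°, 13.04°.
Largest gap = 300.36° ⇒ minimal covering band is its complement: 360° − 300.36° = 59.64°.
Band runs from +150.17° eastward to -150.19°, crossing the antimeridian.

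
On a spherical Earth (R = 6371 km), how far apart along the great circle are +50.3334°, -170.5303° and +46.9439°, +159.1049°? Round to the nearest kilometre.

Δλ = 159.1049 − -170.5303 = 329.6352°; wrapped into (−180°, 180°]: -30.3648°.
Δφ = 46.9439 − 50.3334 = -3.3895°.
a = sin²(Δφ/2) + cos φ₁ · cos φ₂ · sin²(Δλ/2) = 0.030765.
c = 2·atan2(√a, √(1−a)) = 0.35262 rad → d = 6371·c ≈ 2246.54 km.

2247 km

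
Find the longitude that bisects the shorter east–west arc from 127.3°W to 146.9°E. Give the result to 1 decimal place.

Signed shortest Δλ from -127.3° to +146.9° is -85.8°.
Midpoint longitude = -127.3° + (-85.8°)/2 = -127.3° − 42.9° = -170.2°.
(The naïve average (-127.3 + +146.9)/2 = 9.8° is on the wrong side of the globe.)

170.2°W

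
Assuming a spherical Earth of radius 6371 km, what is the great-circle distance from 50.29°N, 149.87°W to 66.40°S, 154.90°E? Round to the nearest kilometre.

Δλ = 154.90 − -149.87 = 304.77°; wrapped into (−180°, 180°]: -55.23°.
Δφ = -66.40 − 50.29 = -116.69°.
a = sin²(Δφ/2) + cos φ₁ · cos φ₂ · sin²(Δλ/2) = 0.779539.
c = 2·atan2(√a, √(1−a)) = 2.16407 rad → d = 6371·c ≈ 13787.28 km.

13787 km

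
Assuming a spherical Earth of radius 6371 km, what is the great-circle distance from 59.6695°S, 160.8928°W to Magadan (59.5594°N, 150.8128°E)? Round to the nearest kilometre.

Δλ = 150.8128 − -160.8928 = 311.7056°; wrapped into (−180°, 180°]: -48.2944°.
Δφ = 59.5594 − -59.6695 = 119.2289°.
a = sin²(Δφ/2) + cos φ₁ · cos φ₂ · sin²(Δλ/2) = 0.786966.
c = 2·atan2(√a, √(1−a)) = 2.18210 rad → d = 6371·c ≈ 13902.13 km.

13902 km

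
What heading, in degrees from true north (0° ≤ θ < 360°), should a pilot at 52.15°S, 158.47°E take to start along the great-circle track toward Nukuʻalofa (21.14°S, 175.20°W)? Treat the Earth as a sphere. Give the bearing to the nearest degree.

Δλ = -175.20 − 158.47 = -333.67°; wrapped into (−180°, 180°]: 26.33°.
θ = atan2( sin Δλ · cos φ₂ , cos φ₁ · sin φ₂ − sin φ₁ · cos φ₂ · cos Δλ )
  = atan2(0.41369, 0.43878) = 43.314° → normalised to [0°, 360°): 43.314°.

43°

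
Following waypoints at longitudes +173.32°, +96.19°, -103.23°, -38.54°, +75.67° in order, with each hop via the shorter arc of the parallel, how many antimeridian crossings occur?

1

Leg 1: +173.32° → +96.19°, shortest Δλ = -77.13° (west) — does not cross 180°.
Leg 2: +96.19° → -103.23°, shortest Δλ = 160.58° (east) — crosses 180°.
Leg 3: -103.23° → -38.54°, shortest Δλ = 64.69° (east) — does not cross 180°.
Leg 4: -38.54° → +75.67°, shortest Δλ = 114.21° (east) — does not cross 180°.
Total crossings: 1.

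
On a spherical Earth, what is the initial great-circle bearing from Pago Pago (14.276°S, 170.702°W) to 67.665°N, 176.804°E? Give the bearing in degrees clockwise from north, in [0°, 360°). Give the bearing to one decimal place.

355.2°

Δλ = 176.804 − -170.702 = 347.506°; wrapped into (−180°, 180°]: -12.494°.
θ = atan2( sin Δλ · cos φ₂ , cos φ₁ · sin φ₂ − sin φ₁ · cos φ₂ · cos Δλ )
  = atan2(-0.08221, 0.98791) = -4.757° → normalised to [0°, 360°): 355.243°.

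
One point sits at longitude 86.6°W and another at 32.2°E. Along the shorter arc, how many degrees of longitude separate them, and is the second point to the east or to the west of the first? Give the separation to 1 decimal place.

Raw difference: 32.2 − -86.6 = 118.8°.
Normalise into (−180°, 180°]: 118.8° stays 118.8°.
Positive ⇒ the second point lies to the east; separation 118.8°.

118.8° east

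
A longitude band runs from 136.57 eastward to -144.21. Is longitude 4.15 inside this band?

No

Band width going east from +136.57° to -144.21°: ((-144.21 − 136.57) mod 360) = 79.22°.
Offset of +4.15° east of the west edge: ((4.15 − 136.57) mod 360) = 227.58°.
227.58° > 79.22° ⇒ outside.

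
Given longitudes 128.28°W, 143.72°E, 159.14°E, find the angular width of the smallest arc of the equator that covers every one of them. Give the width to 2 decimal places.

88.00°

Sort the longitudes: -128.28°, +143.72°, +159.14°.
Eastward gaps between consecutive values (wrapping around): 272.00°, 15.42°, 72.58°.
Largest gap = 272.00° ⇒ minimal covering band is its complement: 360° − 272.00° = 88.00°.
Band runs from +143.72° eastward to -128.28°, crossing the antimeridian.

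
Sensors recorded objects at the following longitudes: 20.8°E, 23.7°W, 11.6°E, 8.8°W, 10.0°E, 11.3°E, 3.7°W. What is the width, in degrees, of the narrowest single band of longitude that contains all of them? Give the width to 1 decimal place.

44.5°

Sort the longitudes: -23.7°, -8.8°, -3.7°, +10.0°, +11.3°, +11.6°, +20.8°.
Eastward gaps between consecutive values (wrapping around): 14.9°, 5.1°, 13.7°, 1.3°, 0.3°, 9.2°, 315.5°.
Largest gap = 315.5° ⇒ minimal covering band is its complement: 360° − 315.5° = 44.5°.
Band runs from -23.7° eastward to +20.8°.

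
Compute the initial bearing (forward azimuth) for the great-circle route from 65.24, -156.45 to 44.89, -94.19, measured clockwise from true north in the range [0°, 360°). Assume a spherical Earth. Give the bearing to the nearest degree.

Δλ = -94.19 − -156.45 = 62.26°.
θ = atan2( sin Δλ · cos φ₂ , cos φ₁ · sin φ₂ − sin φ₁ · cos φ₂ · cos Δλ )
  = atan2(0.62704, -0.00387) = 90.353° → normalised to [0°, 360°): 90.353°.

90°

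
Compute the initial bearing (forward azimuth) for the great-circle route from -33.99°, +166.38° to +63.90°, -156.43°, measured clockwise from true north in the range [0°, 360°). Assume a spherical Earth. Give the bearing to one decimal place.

Δλ = -156.43 − 166.38 = -322.81°; wrapped into (−180°, 180°]: 37.19°.
θ = atan2( sin Δλ · cos φ₂ , cos φ₁ · sin φ₂ − sin φ₁ · cos φ₂ · cos Δλ )
  = atan2(0.26593, 0.94052) = 15.788° → normalised to [0°, 360°): 15.788°.

15.8°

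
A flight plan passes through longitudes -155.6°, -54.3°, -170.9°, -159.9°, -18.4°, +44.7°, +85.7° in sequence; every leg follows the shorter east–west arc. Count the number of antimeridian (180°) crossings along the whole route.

Leg 1: -155.6° → -54.3°, shortest Δλ = 101.3° (east) — does not cross 180°.
Leg 2: -54.3° → -170.9°, shortest Δλ = -116.6° (west) — does not cross 180°.
Leg 3: -170.9° → -159.9°, shortest Δλ = 11.0° (east) — does not cross 180°.
Leg 4: -159.9° → -18.4°, shortest Δλ = 141.5° (east) — does not cross 180°.
Leg 5: -18.4° → +44.7°, shortest Δλ = 63.1° (east) — does not cross 180°.
Leg 6: +44.7° → +85.7°, shortest Δλ = 41.0° (east) — does not cross 180°.
Total crossings: 0.

0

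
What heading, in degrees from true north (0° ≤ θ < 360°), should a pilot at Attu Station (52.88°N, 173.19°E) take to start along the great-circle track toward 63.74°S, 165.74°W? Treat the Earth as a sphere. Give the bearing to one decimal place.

Δλ = -165.74 − 173.19 = -338.93°; wrapped into (−180°, 180°]: 21.07°.
θ = atan2( sin Δλ · cos φ₂ , cos φ₁ · sin φ₂ − sin φ₁ · cos φ₂ · cos Δλ )
  = atan2(0.15906, -0.87041) = 169.644° → normalised to [0°, 360°): 169.644°.

169.6°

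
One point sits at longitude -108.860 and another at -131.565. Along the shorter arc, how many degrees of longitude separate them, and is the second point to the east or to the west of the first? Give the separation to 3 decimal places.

Raw difference: -131.565 − -108.860 = -22.705°.
Normalise into (−180°, 180°]: -22.705° stays -22.705°.
Negative ⇒ the second point lies to the west; separation 22.705°.

22.705° west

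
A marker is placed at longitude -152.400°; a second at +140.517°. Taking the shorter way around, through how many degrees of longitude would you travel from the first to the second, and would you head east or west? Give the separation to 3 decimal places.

Raw difference: 140.517 − -152.400 = 292.917°.
Normalise into (−180°, 180°]: 292.917° − 360° = -67.083°.
Negative ⇒ the second point lies to the west; separation 67.083°.

67.083° west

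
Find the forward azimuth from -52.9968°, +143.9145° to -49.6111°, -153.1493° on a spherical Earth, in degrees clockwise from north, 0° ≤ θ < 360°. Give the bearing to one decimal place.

111.1°

Δλ = -153.1493 − 143.9145 = -297.0638°; wrapped into (−180°, 180°]: 62.9362°.
θ = atan2( sin Δλ · cos φ₂ , cos φ₁ · sin φ₂ − sin φ₁ · cos φ₂ · cos Δλ )
  = atan2(0.57702, -0.22297) = 111.128° → normalised to [0°, 360°): 111.128°.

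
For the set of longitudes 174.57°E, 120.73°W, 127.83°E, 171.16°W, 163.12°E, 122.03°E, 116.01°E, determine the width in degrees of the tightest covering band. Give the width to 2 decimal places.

123.26°

Sort the longitudes: -171.16°, -120.73°, +116.01°, +122.03°, +127.83°, +163.12°, +174.57°.
Eastward gaps between consecutive values (wrapping around): 50.43°, 236.74°, 6.02°, 5.80°, 35.29°, 11.45°, 14.27°.
Largest gap = 236.74° ⇒ minimal covering band is its complement: 360° − 236.74° = 123.26°.
Band runs from +116.01° eastward to -120.73°, crossing the antimeridian.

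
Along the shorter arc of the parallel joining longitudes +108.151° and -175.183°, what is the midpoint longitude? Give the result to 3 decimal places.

+146.484°

Signed shortest Δλ from +108.151° to -175.183° is +76.666°.
Midpoint longitude = +108.151° + (+76.666°)/2 = +108.151° + 38.333° = +146.484°.
(The naïve average (+108.151 + -175.183)/2 = -33.516° is on the wrong side of the globe.)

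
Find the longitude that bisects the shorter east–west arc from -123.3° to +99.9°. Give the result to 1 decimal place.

+168.3°

Signed shortest Δλ from -123.3° to +99.9° is -136.8°.
Midpoint longitude = -123.3° + (-136.8°)/2 = -123.3° − 68.4° = -191.7°.
Normalise into (−180°, 180°]: +168.3°.
(The naïve average (-123.3 + +99.9)/2 = -11.7° is on the wrong side of the globe.)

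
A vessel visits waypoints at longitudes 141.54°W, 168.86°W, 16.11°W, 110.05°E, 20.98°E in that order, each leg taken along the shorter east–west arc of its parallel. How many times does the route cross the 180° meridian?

0

Leg 1: -141.54° → -168.86°, shortest Δλ = -27.32° (west) — does not cross 180°.
Leg 2: -168.86° → -16.11°, shortest Δλ = 152.75° (east) — does not cross 180°.
Leg 3: -16.11° → +110.05°, shortest Δλ = 126.16° (east) — does not cross 180°.
Leg 4: +110.05° → +20.98°, shortest Δλ = -89.07° (west) — does not cross 180°.
Total crossings: 0.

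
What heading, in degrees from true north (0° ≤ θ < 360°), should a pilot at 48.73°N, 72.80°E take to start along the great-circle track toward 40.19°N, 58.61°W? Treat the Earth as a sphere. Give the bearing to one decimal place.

Δλ = -58.61 − 72.80 = -131.41°.
θ = atan2( sin Δλ · cos φ₂ , cos φ₁ · sin φ₂ − sin φ₁ · cos φ₂ · cos Δλ )
  = atan2(-0.57293, 0.80544) = -35.425° → normalised to [0°, 360°): 324.575°.

324.6°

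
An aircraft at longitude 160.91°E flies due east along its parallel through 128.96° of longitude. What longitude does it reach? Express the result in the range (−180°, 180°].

70.13°W

Start at +160.91°; shift +128.96° → +289.87°.
+289.87° lies outside (−180°, 180°]; subtract 360° → -70.13°.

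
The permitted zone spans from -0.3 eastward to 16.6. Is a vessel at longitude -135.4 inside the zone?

Band width going east from -0.3° to +16.6°: ((16.6 − -0.3) mod 360) = 16.9°.
Offset of -135.4° east of the west edge: ((-135.4 − -0.3) mod 360) = 224.9°.
224.9° > 16.9° ⇒ outside.

No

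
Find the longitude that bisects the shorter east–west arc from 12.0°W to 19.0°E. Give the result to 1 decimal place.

3.5°E

Signed shortest Δλ from -12.0° to +19.0° is +31.0°.
Midpoint longitude = -12.0° + (+31.0°)/2 = -12.0° + 15.5° = +3.5°.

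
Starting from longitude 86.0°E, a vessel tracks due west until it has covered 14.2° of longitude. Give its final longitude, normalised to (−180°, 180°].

Start at +86.0°; shift −14.2° → +71.8°.
+71.8° already lies in (−180°, 180°].

71.8°E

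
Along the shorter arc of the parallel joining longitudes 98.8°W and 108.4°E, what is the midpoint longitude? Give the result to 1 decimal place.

Signed shortest Δλ from -98.8° to +108.4° is -152.8°.
Midpoint longitude = -98.8° + (-152.8°)/2 = -98.8° − 76.4° = -175.2°.
(The naïve average (-98.8 + +108.4)/2 = 4.8° is on the wrong side of the globe.)

175.2°W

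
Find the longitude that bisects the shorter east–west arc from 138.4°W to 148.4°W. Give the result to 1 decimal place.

Signed shortest Δλ from -138.4° to -148.4° is -10.0°.
Midpoint longitude = -138.4° + (-10.0°)/2 = -138.4° − 5.0° = -143.4°.

143.4°W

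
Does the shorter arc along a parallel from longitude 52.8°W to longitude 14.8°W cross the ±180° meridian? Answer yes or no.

Signed shortest Δλ = ((-14.8 − -52.8 + 180) mod 360) − 180 = 38.0°.
Going east by 38.0° from -52.8° reaches -14.8° without touching 180°.

No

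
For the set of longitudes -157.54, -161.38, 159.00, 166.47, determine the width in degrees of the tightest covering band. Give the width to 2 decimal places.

43.46°

Sort the longitudes: -161.38°, -157.54°, +159.00°, +166.47°.
Eastward gaps between consecutive values (wrapping around): 3.84°, 316.54°, 7.47°, 32.15°.
Largest gap = 316.54° ⇒ minimal covering band is its complement: 360° − 316.54° = 43.46°.
Band runs from +159.00° eastward to -157.54°, crossing the antimeridian.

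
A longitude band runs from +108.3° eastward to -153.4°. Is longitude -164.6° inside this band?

Band width going east from +108.3° to -153.4°: ((-153.4 − 108.3) mod 360) = 98.3°.
Offset of -164.6° east of the west edge: ((-164.6 − 108.3) mod 360) = 87.1°.
87.1° ≤ 98.3° ⇒ inside.

Yes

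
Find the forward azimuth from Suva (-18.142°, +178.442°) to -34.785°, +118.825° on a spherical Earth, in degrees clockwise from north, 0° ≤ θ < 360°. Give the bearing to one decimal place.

Δλ = 118.825 − 178.442 = -59.617°.
θ = atan2( sin Δλ · cos φ₂ , cos φ₁ · sin φ₂ − sin φ₁ · cos φ₂ · cos Δλ )
  = atan2(-0.70850, -0.41280) = -120.226° → normalised to [0°, 360°): 239.774°.

239.8°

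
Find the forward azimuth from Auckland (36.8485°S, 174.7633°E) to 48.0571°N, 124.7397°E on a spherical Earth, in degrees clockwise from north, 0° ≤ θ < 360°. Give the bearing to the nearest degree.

329°

Δλ = 124.7397 − 174.7633 = -50.0236°.
θ = atan2( sin Δλ · cos φ₂ , cos φ₁ · sin φ₂ − sin φ₁ · cos φ₂ · cos Δλ )
  = atan2(-0.51219, 0.85274) = -30.991° → normalised to [0°, 360°): 329.009°.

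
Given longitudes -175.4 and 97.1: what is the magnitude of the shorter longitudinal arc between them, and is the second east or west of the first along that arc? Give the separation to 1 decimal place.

87.5° west

Raw difference: 97.1 − -175.4 = 272.5°.
Normalise into (−180°, 180°]: 272.5° − 360° = -87.5°.
Negative ⇒ the second point lies to the west; separation 87.5°.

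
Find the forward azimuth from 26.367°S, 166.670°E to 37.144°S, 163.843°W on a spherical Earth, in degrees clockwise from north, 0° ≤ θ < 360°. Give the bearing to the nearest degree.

Δλ = -163.843 − 166.670 = -330.513°; wrapped into (−180°, 180°]: 29.487°.
θ = atan2( sin Δλ · cos φ₂ , cos φ₁ · sin φ₂ − sin φ₁ · cos φ₂ · cos Δλ )
  = atan2(0.39236, -0.23284) = 120.687° → normalised to [0°, 360°): 120.687°.

121°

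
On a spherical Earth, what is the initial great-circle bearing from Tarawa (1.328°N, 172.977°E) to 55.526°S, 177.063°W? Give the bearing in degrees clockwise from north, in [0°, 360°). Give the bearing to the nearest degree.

173°

Δλ = -177.063 − 172.977 = -350.040°; wrapped into (−180°, 180°]: 9.960°.
θ = atan2( sin Δλ · cos φ₂ , cos φ₁ · sin φ₂ − sin φ₁ · cos φ₂ · cos Δλ )
  = atan2(0.09790, -0.83708) = 173.329° → normalised to [0°, 360°): 173.329°.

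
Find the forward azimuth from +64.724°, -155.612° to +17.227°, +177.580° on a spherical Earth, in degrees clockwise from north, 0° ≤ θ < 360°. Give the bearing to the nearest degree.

214°

Δλ = 177.580 − -155.612 = 333.192°; wrapped into (−180°, 180°]: -26.808°.
θ = atan2( sin Δλ · cos φ₂ , cos φ₁ · sin φ₂ − sin φ₁ · cos φ₂ · cos Δλ )
  = atan2(-0.43077, -0.64441) = -146.239° → normalised to [0°, 360°): 213.761°.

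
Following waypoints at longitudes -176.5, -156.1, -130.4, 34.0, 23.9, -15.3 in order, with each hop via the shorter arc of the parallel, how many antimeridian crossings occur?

0

Leg 1: -176.5° → -156.1°, shortest Δλ = 20.4° (east) — does not cross 180°.
Leg 2: -156.1° → -130.4°, shortest Δλ = 25.7° (east) — does not cross 180°.
Leg 3: -130.4° → +34.0°, shortest Δλ = 164.4° (east) — does not cross 180°.
Leg 4: +34.0° → +23.9°, shortest Δλ = -10.1° (west) — does not cross 180°.
Leg 5: +23.9° → -15.3°, shortest Δλ = -39.2° (west) — does not cross 180°.
Total crossings: 0.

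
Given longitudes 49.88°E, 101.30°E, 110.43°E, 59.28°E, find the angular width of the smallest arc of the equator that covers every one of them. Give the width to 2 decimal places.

Sort the longitudes: +49.88°, +59.28°, +101.30°, +110.43°.
Eastward gaps between consecutive values (wrapping around): 9.40°, 42.02°, 9.13°, 299.45°.
Largest gap = 299.45° ⇒ minimal covering band is its complement: 360° − 299.45° = 60.55°.
Band runs from +49.88° eastward to +110.43°.

60.55°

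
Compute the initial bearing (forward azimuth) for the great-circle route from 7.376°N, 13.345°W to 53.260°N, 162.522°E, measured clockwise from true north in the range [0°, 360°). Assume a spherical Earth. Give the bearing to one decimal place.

2.8°

Δλ = 162.522 − -13.345 = 175.867°.
θ = atan2( sin Δλ · cos φ₂ , cos φ₁ · sin φ₂ − sin φ₁ · cos φ₂ · cos Δλ )
  = atan2(0.04311, 0.87132) = 2.833° → normalised to [0°, 360°): 2.833°.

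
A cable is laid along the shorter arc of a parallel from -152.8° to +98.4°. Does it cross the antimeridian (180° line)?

Naïve |98.4 − -152.8| = 251.2° > 180°, so the shorter arc goes the other way round — across 180°.
Signed shortest Δλ = ((98.4 − -152.8 + 180) mod 360) − 180 = -108.8°.
Going west by 108.8° from -152.8° passes through 180° before reaching +98.4°.

Yes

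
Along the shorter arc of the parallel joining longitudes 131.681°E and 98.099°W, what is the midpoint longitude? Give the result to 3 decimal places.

Signed shortest Δλ from +131.681° to -98.099° is +130.220°.
Midpoint longitude = +131.681° + (+130.220°)/2 = +131.681° + 65.110° = +196.791°.
Normalise into (−180°, 180°]: -163.209°.
(The naïve average (+131.681 + -98.099)/2 = 16.791° is on the wrong side of the globe.)

163.209°W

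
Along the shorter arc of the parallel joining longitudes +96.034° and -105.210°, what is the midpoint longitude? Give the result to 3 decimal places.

Signed shortest Δλ from +96.034° to -105.210° is +158.756°.
Midpoint longitude = +96.034° + (+158.756°)/2 = +96.034° + 79.378° = +175.412°.
(The naïve average (+96.034 + -105.210)/2 = -4.588° is on the wrong side of the globe.)

+175.412°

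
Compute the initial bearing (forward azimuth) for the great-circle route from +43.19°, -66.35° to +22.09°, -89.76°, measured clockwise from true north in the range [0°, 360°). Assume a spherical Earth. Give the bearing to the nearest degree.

Δλ = -89.76 − -66.35 = -23.41°.
θ = atan2( sin Δλ · cos φ₂ , cos φ₁ · sin φ₂ − sin φ₁ · cos φ₂ · cos Δλ )
  = atan2(-0.36814, -0.30779) = -129.898° → normalised to [0°, 360°): 230.102°.

230°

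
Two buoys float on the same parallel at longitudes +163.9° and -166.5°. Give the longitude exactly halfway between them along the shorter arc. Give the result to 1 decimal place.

+178.7°

Signed shortest Δλ from +163.9° to -166.5° is +29.6°.
Midpoint longitude = +163.9° + (+29.6°)/2 = +163.9° + 14.8° = +178.7°.
(The naïve average (+163.9 + -166.5)/2 = -1.3° is on the wrong side of the globe.)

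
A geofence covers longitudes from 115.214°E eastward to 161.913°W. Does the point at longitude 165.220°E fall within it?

Band width going east from +115.214° to -161.913°: ((-161.913 − 115.214) mod 360) = 82.873°.
Offset of +165.220° east of the west edge: ((165.220 − 115.214) mod 360) = 50.006°.
50.006° ≤ 82.873° ⇒ inside.

Yes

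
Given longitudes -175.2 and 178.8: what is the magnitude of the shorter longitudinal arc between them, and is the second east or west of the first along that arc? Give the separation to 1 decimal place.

Raw difference: 178.8 − -175.2 = 354.0°.
Normalise into (−180°, 180°]: 354.0° − 360° = -6.0°.
Negative ⇒ the second point lies to the west; separation 6.0°.

6.0° west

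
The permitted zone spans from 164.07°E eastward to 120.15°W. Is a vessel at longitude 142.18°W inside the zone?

Band width going east from +164.07° to -120.15°: ((-120.15 − 164.07) mod 360) = 75.78°.
Offset of -142.18° east of the west edge: ((-142.18 − 164.07) mod 360) = 53.75°.
53.75° ≤ 75.78° ⇒ inside.

Yes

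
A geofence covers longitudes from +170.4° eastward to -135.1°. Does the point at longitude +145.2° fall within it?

Band width going east from +170.4° to -135.1°: ((-135.1 − 170.4) mod 360) = 54.5°.
Offset of +145.2° east of the west edge: ((145.2 − 170.4) mod 360) = 334.8°.
334.8° > 54.5° ⇒ outside.

No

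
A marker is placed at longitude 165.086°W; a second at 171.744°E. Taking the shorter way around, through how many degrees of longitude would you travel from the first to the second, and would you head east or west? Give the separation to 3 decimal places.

Raw difference: 171.744 − -165.086 = 336.83°.
Normalise into (−180°, 180°]: 336.83° − 360° = -23.17°.
Negative ⇒ the second point lies to the west; separation 23.170°.

23.170° west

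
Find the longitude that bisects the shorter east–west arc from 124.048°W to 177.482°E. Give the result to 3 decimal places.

Signed shortest Δλ from -124.048° to +177.482° is -58.470°.
Midpoint longitude = -124.048° + (-58.470°)/2 = -124.048° − 29.235° = -153.283°.
(The naïve average (-124.048 + +177.482)/2 = 26.717° is on the wrong side of the globe.)

153.283°W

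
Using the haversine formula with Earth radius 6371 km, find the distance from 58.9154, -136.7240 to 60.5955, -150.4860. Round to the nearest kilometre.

Δλ = -150.4860 − -136.7240 = -13.7620°.
Δφ = 60.5955 − 58.9154 = 1.6801°.
a = sin²(Δφ/2) + cos φ₁ · cos φ₂ · sin²(Δλ/2) = 0.003854.
c = 2·atan2(√a, √(1−a)) = 0.12423 rad → d = 6371·c ≈ 791.49 km.

791 km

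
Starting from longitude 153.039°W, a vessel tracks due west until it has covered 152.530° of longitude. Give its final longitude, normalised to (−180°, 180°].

Start at -153.039°; shift −152.530° → -305.569°.
-305.569° lies outside (−180°, 180°]; add 360° → +54.431°.

54.431°E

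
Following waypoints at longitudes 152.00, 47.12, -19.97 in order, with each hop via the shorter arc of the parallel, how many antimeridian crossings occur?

0

Leg 1: +152.00° → +47.12°, shortest Δλ = -104.88° (west) — does not cross 180°.
Leg 2: +47.12° → -19.97°, shortest Δλ = -67.09° (west) — does not cross 180°.
Total crossings: 0.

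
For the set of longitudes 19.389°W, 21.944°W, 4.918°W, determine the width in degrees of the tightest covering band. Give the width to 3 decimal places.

17.026°

Sort the longitudes: -21.944°, -19.389°, -4.918°.
Eastward gaps between consecutive values (wrapping around): 2.555°, 14.471°, 342.974°.
Largest gap = 342.974° ⇒ minimal covering band is its complement: 360° − 342.974° = 17.026°.
Band runs from -21.944° eastward to -4.918°.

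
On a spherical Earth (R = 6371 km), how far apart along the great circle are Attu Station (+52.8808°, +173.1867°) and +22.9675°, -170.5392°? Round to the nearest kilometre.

3600 km

Δλ = -170.5392 − 173.1867 = -343.7259°; wrapped into (−180°, 180°]: 16.2741°.
Δφ = 22.9675 − 52.8808 = -29.9133°.
a = sin²(Δφ/2) + cos φ₁ · cos φ₂ · sin²(Δλ/2) = 0.077741.
c = 2·atan2(√a, √(1−a)) = 0.56513 rad → d = 6371·c ≈ 3600.46 km.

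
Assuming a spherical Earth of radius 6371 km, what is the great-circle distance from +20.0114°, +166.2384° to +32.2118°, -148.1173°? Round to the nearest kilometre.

4717 km

Δλ = -148.1173 − 166.2384 = -314.3557°; wrapped into (−180°, 180°]: 45.6443°.
Δφ = 32.2118 − 20.0114 = 12.2004°.
a = sin²(Δφ/2) + cos φ₁ · cos φ₂ · sin²(Δλ/2) = 0.130896.
c = 2·atan2(√a, √(1−a)) = 0.74039 rad → d = 6371·c ≈ 4717.01 km.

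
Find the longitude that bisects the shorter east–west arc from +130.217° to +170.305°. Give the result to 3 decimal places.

+150.261°

Signed shortest Δλ from +130.217° to +170.305° is +40.088°.
Midpoint longitude = +130.217° + (+40.088°)/2 = +130.217° + 20.044° = +150.261°.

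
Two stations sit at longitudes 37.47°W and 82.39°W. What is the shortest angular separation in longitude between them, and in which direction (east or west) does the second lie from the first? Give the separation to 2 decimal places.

44.92° west

Raw difference: -82.39 − -37.47 = -44.92°.
Normalise into (−180°, 180°]: -44.92° stays -44.92°.
Negative ⇒ the second point lies to the west; separation 44.92°.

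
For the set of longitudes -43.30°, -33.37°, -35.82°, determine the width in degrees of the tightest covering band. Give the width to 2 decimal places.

9.93°

Sort the longitudes: -43.30°, -35.82°, -33.37°.
Eastward gaps between consecutive values (wrapping around): 7.48°, 2.45°, 350.07°.
Largest gap = 350.07° ⇒ minimal covering band is its complement: 360° − 350.07° = 9.93°.
Band runs from -43.30° eastward to -33.37°.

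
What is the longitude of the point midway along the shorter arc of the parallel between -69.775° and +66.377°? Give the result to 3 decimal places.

-1.699°

Signed shortest Δλ from -69.775° to +66.377° is +136.152°.
Midpoint longitude = -69.775° + (+136.152°)/2 = -69.775° + 68.076° = -1.699°.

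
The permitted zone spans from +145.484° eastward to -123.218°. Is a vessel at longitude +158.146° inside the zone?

Band width going east from +145.484° to -123.218°: ((-123.218 − 145.484) mod 360) = 91.298°.
Offset of +158.146° east of the west edge: ((158.146 − 145.484) mod 360) = 12.662°.
12.662° ≤ 91.298° ⇒ inside.

Yes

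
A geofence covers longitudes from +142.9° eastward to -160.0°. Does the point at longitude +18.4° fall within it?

No

Band width going east from +142.9° to -160.0°: ((-160.0 − 142.9) mod 360) = 57.1°.
Offset of +18.4° east of the west edge: ((18.4 − 142.9) mod 360) = 235.5°.
235.5° > 57.1° ⇒ outside.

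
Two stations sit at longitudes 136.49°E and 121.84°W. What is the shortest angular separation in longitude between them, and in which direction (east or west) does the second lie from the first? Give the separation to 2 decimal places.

101.67° east

Raw difference: -121.84 − 136.49 = -258.33°.
Normalise into (−180°, 180°]: -258.33° + 360° = 101.67°.
Positive ⇒ the second point lies to the east; separation 101.67°.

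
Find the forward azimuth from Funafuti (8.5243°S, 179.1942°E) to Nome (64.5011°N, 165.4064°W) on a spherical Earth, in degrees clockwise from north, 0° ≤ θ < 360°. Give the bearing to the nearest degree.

Δλ = -165.4064 − 179.1942 = -344.6006°; wrapped into (−180°, 180°]: 15.3994°.
θ = atan2( sin Δλ · cos φ₂ , cos φ₁ · sin φ₂ − sin φ₁ · cos φ₂ · cos Δλ )
  = atan2(0.11432, 0.95414) = 6.832° → normalised to [0°, 360°): 6.832°.

7°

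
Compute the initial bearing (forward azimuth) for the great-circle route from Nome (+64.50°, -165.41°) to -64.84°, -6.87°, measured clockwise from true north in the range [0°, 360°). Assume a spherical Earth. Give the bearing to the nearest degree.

102°

Δλ = -6.87 − -165.41 = 158.54°.
θ = atan2( sin Δλ · cos φ₂ , cos φ₁ · sin φ₂ − sin φ₁ · cos φ₂ · cos Δλ )
  = atan2(0.15554, -0.03254) = 101.815° → normalised to [0°, 360°): 101.815°.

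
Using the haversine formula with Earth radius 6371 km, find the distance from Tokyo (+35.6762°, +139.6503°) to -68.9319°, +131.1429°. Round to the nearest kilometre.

11653 km

Δλ = 131.1429 − 139.6503 = -8.5074°.
Δφ = -68.9319 − 35.6762 = -104.6081°.
a = sin²(Δφ/2) + cos φ₁ · cos φ₂ · sin²(Δλ/2) = 0.627710.
c = 2·atan2(√a, √(1−a)) = 1.82908 rad → d = 6371·c ≈ 11653.05 km.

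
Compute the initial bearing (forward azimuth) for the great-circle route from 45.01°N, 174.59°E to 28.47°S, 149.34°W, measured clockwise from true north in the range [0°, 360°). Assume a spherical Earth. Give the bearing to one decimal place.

148.3°

Δλ = -149.34 − 174.59 = -323.93°; wrapped into (−180°, 180°]: 36.07°.
θ = atan2( sin Δλ · cos φ₂ , cos φ₁ · sin φ₂ − sin φ₁ · cos φ₂ · cos Δλ )
  = atan2(0.51757, -0.83954) = 148.346° → normalised to [0°, 360°): 148.346°.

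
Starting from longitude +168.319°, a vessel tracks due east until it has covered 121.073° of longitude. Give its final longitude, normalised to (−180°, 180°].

-70.608°

Start at +168.319°; shift +121.073° → +289.392°.
+289.392° lies outside (−180°, 180°]; subtract 360° → -70.608°.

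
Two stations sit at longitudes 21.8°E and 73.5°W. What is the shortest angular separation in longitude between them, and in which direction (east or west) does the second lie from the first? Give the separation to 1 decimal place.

Raw difference: -73.5 − 21.8 = -95.3°.
Normalise into (−180°, 180°]: -95.3° stays -95.3°.
Negative ⇒ the second point lies to the west; separation 95.3°.

95.3° west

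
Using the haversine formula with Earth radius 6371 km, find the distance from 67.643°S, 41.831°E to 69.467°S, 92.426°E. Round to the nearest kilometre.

Δλ = 92.426 − 41.831 = 50.595°.
Δφ = -69.467 − -67.643 = -1.824°.
a = sin²(Δφ/2) + cos φ₁ · cos φ₂ · sin²(Δλ/2) = 0.024615.
c = 2·atan2(√a, √(1−a)) = 0.31509 rad → d = 6371·c ≈ 2007.42 km.

2007 km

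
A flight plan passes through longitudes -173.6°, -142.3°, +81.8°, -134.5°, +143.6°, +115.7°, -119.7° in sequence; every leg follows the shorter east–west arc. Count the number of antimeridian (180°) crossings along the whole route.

4

Leg 1: -173.6° → -142.3°, shortest Δλ = 31.3° (east) — does not cross 180°.
Leg 2: -142.3° → +81.8°, shortest Δλ = -135.9° (west) — crosses 180°.
Leg 3: +81.8° → -134.5°, shortest Δλ = 143.7° (east) — crosses 180°.
Leg 4: -134.5° → +143.6°, shortest Δλ = -81.9° (west) — crosses 180°.
Leg 5: +143.6° → +115.7°, shortest Δλ = -27.9° (west) — does not cross 180°.
Leg 6: +115.7° → -119.7°, shortest Δλ = 124.6° (east) — crosses 180°.
Total crossings: 4.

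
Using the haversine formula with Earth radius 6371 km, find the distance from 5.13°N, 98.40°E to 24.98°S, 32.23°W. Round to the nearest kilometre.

Δλ = -32.23 − 98.40 = -130.63°.
Δφ = -24.98 − 5.13 = -30.11°.
a = sin²(Δφ/2) + cos φ₁ · cos φ₂ · sin²(Δλ/2) = 0.812827.
c = 2·atan2(√a, √(1−a)) = 2.24677 rad → d = 6371·c ≈ 14314.15 km.

14314 km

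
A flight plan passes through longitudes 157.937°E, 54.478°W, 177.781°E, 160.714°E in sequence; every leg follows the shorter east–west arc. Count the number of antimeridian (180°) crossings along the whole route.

Leg 1: +157.937° → -54.478°, shortest Δλ = 147.585° (east) — crosses 180°.
Leg 2: -54.478° → +177.781°, shortest Δλ = -127.741° (west) — crosses 180°.
Leg 3: +177.781° → +160.714°, shortest Δλ = -17.067° (west) — does not cross 180°.
Total crossings: 2.

2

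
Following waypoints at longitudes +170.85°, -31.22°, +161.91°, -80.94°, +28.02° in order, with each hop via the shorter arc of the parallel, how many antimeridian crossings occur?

3

Leg 1: +170.85° → -31.22°, shortest Δλ = 157.93° (east) — crosses 180°.
Leg 2: -31.22° → +161.91°, shortest Δλ = -166.87° (west) — crosses 180°.
Leg 3: +161.91° → -80.94°, shortest Δλ = 117.15° (east) — crosses 180°.
Leg 4: -80.94° → +28.02°, shortest Δλ = 108.96° (east) — does not cross 180°.
Total crossings: 3.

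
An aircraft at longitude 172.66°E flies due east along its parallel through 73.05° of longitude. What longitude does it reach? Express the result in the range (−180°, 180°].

Start at +172.66°; shift +73.05° → +245.71°.
+245.71° lies outside (−180°, 180°]; subtract 360° → -114.29°.

114.29°W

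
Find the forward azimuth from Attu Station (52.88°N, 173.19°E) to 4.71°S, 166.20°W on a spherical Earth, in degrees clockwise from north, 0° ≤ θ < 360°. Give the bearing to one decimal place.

156.1°

Δλ = -166.20 − 173.19 = -339.39°; wrapped into (−180°, 180°]: 20.61°.
θ = atan2( sin Δλ · cos φ₂ , cos φ₁ · sin φ₂ − sin φ₁ · cos φ₂ · cos Δλ )
  = atan2(0.35082, -0.79337) = 156.146° → normalised to [0°, 360°): 156.146°.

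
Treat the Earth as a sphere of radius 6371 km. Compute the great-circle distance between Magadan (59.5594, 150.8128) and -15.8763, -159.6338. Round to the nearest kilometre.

9495 km

Δλ = -159.6338 − 150.8128 = -310.4466°; wrapped into (−180°, 180°]: 49.5534°.
Δφ = -15.8763 − 59.5594 = -75.4357°.
a = sin²(Δφ/2) + cos φ₁ · cos φ₂ · sin²(Δλ/2) = 0.459855.
c = 2·atan2(√a, √(1−a)) = 1.49042 rad → d = 6371·c ≈ 9495.46 km.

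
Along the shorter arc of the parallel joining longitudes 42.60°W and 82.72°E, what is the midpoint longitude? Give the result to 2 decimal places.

Signed shortest Δλ from -42.60° to +82.72° is +125.32°.
Midpoint longitude = -42.60° + (+125.32°)/2 = -42.60° + 62.66° = +20.06°.

20.06°E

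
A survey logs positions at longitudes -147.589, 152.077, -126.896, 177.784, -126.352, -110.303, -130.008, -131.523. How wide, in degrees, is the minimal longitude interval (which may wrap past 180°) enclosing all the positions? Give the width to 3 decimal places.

97.620°

Sort the longitudes: -147.589°, -131.523°, -130.008°, -126.896°, -126.352°, -110.303°, +152.077°, +177.784°.
Eastward gaps between consecutive values (wrapping around): 16.066°, 1.515°, 3.112°, 0.544°, 16.049°, 262.380°, 25.707°, 34.627°.
Largest gap = 262.380° ⇒ minimal covering band is its complement: 360° − 262.380° = 97.620°.
Band runs from +152.077° eastward to -110.303°, crossing the antimeridian.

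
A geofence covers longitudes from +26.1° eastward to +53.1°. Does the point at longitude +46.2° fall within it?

Band width going east from +26.1° to +53.1°: ((53.1 − 26.1) mod 360) = 27.0°.
Offset of +46.2° east of the west edge: ((46.2 − 26.1) mod 360) = 20.1°.
20.1° ≤ 27.0° ⇒ inside.

Yes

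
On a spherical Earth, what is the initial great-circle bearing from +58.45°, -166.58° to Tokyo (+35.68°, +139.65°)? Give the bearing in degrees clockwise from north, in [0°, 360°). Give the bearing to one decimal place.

261.0°

Δλ = 139.65 − -166.58 = 306.23°; wrapped into (−180°, 180°]: -53.77°.
θ = atan2( sin Δλ · cos φ₂ , cos φ₁ · sin φ₂ − sin φ₁ · cos φ₂ · cos Δλ )
  = atan2(-0.65523, -0.10394) = -99.013° → normalised to [0°, 360°): 260.987°.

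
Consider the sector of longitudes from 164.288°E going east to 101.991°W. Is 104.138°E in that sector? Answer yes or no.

Band width going east from +164.288° to -101.991°: ((-101.991 − 164.288) mod 360) = 93.721°.
Offset of +104.138° east of the west edge: ((104.138 − 164.288) mod 360) = 299.850°.
299.850° > 93.721° ⇒ outside.

No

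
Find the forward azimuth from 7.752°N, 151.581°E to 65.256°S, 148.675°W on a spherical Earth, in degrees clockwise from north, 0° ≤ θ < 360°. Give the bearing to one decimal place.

Δλ = -148.675 − 151.581 = -300.256°; wrapped into (−180°, 180°]: 59.744°.
θ = atan2( sin Δλ · cos φ₂ , cos φ₁ · sin φ₂ − sin φ₁ · cos φ₂ · cos Δλ )
  = atan2(0.36155, -0.92833) = 158.721° → normalised to [0°, 360°): 158.721°.

158.7°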